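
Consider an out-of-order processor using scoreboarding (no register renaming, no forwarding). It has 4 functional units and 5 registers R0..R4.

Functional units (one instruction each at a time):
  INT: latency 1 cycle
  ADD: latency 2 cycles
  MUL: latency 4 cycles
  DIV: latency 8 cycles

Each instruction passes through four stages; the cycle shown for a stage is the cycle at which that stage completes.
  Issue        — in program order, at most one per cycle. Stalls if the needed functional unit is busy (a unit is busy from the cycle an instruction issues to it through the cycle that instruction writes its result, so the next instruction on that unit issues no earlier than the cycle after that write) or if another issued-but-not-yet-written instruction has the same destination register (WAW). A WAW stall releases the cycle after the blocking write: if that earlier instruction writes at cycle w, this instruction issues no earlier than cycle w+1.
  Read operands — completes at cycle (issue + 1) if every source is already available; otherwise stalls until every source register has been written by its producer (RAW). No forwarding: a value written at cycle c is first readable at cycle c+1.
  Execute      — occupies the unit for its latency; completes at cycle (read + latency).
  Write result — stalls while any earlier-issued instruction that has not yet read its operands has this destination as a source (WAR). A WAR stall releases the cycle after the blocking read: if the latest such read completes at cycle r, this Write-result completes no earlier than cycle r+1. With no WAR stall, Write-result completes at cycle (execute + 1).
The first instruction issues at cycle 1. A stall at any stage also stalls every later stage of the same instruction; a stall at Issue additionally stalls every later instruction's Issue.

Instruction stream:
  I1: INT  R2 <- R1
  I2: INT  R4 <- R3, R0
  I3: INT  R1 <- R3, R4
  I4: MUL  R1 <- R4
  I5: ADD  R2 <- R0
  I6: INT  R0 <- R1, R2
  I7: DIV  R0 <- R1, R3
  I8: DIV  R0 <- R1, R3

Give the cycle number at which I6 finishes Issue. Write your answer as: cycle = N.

[1] I1→INT
[2] I1 RO
[3] I1 EX
[4] I1 WR R2
[5] I2→INT
[6] I2 RO
[7] I2 EX
[8] I2 WR R4
[9] I3→INT
[10] I3 RO
[11] I3 EX
[12] I3 WR R1
[13] I4→MUL
[14] I4 RO, I5→ADD
[15] I5 RO, I6→INT
[17] I5 EX
[18] I4 EX, I5 WR R2
[19] I4 WR R1
[20] I6 RO
[21] I6 EX
[22] I6 WR R0
[23] I7→DIV
[24] I7 RO
[32] I7 EX
[33] I7 WR R0
[34] I8→DIV
[35] I8 RO
[43] I8 EX
[44] I8 WR R0

cycle = 15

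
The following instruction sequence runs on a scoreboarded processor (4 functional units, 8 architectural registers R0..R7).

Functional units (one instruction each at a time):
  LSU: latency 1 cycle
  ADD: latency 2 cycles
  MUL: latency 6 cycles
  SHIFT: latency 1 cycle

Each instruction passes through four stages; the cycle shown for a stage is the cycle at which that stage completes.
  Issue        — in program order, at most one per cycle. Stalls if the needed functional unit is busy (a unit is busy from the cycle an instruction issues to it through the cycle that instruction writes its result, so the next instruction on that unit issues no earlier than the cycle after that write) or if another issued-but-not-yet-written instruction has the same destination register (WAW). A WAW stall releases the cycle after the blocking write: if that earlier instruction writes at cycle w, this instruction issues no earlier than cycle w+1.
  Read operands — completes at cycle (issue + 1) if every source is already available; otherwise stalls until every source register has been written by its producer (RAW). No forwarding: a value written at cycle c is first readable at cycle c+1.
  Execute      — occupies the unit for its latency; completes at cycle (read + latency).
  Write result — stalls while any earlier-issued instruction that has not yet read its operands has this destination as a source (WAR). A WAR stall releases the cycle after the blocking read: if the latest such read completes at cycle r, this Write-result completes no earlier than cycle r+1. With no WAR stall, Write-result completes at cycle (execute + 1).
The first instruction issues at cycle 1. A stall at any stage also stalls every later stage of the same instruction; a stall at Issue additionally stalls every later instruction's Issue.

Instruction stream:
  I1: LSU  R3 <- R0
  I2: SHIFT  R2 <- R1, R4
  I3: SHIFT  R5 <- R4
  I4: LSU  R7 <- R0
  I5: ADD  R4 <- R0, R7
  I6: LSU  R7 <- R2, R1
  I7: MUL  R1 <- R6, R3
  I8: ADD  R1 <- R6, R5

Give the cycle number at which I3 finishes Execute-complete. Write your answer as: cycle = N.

cycle = 8

t=1  I1→LSU
t=2  I1 RO, I2→SHIFT
t=3  I1 EX, I2 RO
t=4  I1 WR R3, I2 EX
t=5  I2 WR R2
t=6  I3→SHIFT
t=7  I3 RO, I4→LSU
t=8  I3 EX, I4 RO, I5→ADD
t=9  I3 WR R5, I4 EX
t=10  I4 WR R7
t=11  I5 RO, I6→LSU
t=12  I6 RO, I7→MUL
t=13  I5 EX, I6 EX, I7 RO
t=14  I5 WR R4, I6 WR R7
t=19  I7 EX
t=20  I7 WR R1
t=21  I8→ADD
t=22  I8 RO
t=24  I8 EX
t=25  I8 WR R1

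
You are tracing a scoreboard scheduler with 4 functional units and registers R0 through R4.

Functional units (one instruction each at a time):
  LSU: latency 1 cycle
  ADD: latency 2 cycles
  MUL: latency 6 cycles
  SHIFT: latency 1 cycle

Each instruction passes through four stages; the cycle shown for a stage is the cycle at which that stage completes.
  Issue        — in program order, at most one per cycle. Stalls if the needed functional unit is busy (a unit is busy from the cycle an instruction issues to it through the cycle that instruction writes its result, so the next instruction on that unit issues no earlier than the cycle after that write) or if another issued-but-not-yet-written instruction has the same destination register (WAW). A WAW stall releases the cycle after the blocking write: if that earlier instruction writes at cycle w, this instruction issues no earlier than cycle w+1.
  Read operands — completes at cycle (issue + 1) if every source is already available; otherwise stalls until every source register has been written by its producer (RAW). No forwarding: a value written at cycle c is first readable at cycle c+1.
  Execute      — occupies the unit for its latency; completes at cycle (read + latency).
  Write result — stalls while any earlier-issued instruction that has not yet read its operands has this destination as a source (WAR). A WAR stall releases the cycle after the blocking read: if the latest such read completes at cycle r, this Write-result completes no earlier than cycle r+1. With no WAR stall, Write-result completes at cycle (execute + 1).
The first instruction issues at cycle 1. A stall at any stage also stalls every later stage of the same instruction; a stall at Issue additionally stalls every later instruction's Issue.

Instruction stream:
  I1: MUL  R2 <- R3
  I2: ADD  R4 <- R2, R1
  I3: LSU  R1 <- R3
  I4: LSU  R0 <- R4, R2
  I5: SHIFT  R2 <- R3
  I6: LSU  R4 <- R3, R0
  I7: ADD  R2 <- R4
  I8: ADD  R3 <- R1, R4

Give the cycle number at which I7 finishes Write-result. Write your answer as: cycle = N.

cycle = 24

c1: issue I1 (MUL)
c2: I1 read-ops · issue I2 (ADD)
c3: issue I3 (LSU)
c4: I3 read-ops
c5: I3 finished on LSU
c8: I1 finished on MUL
c9: I1→R2
c10: I2 read-ops
c11: I3→R1
c12: I2 finished on ADD · issue I4 (LSU)
c13: I2→R4 · issue I5 (SHIFT)
c14: I4 read-ops · I5 read-ops
c15: I4 finished on LSU · I5 finished on SHIFT
c16: I4→R0 · I5→R2
c17: issue I6 (LSU)
c18: I6 read-ops · issue I7 (ADD)
c19: I6 finished on LSU
c20: I6→R4
c21: I7 read-ops
c23: I7 finished on ADD
c24: I7→R2
c25: issue I8 (ADD)
c26: I8 read-ops
c28: I8 finished on ADD
c29: I8→R3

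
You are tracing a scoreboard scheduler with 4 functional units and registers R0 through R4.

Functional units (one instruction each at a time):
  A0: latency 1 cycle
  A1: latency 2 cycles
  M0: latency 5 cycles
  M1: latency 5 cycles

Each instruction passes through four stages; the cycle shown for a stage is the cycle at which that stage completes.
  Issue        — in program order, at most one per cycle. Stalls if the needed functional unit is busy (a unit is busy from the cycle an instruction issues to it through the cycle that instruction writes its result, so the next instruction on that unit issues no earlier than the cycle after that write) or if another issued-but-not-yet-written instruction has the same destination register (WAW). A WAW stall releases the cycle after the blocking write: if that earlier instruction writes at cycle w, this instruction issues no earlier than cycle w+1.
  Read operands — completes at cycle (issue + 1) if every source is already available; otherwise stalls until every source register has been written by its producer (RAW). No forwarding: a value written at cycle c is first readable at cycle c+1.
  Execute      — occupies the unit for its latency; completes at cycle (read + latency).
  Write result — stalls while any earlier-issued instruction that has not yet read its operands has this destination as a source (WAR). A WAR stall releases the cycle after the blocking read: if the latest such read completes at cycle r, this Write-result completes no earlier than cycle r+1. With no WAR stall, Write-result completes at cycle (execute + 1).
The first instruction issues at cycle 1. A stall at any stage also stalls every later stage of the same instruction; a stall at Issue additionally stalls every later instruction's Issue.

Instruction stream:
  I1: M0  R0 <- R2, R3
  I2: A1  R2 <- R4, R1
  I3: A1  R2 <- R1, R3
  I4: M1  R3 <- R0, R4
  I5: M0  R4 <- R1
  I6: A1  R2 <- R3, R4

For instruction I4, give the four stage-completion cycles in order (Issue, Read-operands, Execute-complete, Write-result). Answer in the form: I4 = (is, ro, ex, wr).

1) issue 1, read 2, done 7, write 8
2) issue 2, read 3, done 5, write 6
3) issue 7, read 8, done 10, write 11  <struct: A1 busy until I2 writes@6>
4) issue 8, read 9, done 14, write 15
5) issue 9, read 10, done 15, write 16
6) issue 12, read 17, done 19, write 20  <struct: A1 busy until I3 writes@11 / RAW R4: wait I5 write@16>

I4 = (8, 9, 14, 15)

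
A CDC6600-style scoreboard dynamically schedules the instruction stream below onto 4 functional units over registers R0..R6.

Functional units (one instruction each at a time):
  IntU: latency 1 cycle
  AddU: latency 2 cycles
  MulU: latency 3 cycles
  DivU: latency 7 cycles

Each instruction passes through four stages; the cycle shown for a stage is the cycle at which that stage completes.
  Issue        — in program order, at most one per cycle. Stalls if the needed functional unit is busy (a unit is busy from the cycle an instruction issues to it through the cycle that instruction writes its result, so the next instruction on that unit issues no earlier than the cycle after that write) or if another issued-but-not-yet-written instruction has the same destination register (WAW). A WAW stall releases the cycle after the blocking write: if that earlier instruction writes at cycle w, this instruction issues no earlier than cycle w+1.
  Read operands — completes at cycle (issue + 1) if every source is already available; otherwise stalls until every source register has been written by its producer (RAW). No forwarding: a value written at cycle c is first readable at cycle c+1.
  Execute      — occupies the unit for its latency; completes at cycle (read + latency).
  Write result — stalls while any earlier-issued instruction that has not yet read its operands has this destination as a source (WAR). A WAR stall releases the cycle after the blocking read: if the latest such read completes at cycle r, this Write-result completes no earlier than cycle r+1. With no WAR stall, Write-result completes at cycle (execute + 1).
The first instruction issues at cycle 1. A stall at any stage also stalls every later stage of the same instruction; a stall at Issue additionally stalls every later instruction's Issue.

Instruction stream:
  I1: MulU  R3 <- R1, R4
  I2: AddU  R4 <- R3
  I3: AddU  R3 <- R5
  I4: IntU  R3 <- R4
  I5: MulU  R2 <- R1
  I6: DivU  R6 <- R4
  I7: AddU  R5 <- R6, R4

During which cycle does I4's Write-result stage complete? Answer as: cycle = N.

cycle 1: issue I1 (MulU)
cycle 2: I1 read-ops | issue I2 (AddU)
cycle 5: I1 finished on MulU
cycle 6: I1→R3
cycle 7: I2 read-ops
cycle 9: I2 finished on AddU
cycle 10: I2→R4
cycle 11: issue I3 (AddU)
cycle 12: I3 read-ops
cycle 14: I3 finished on AddU
cycle 15: I3→R3
cycle 16: issue I4 (IntU)
cycle 17: I4 read-ops | issue I5 (MulU)
cycle 18: I4 finished on IntU | I5 read-ops | issue I6 (DivU)
cycle 19: I4→R3 | I6 read-ops | issue I7 (AddU)
cycle 21: I5 finished on MulU
cycle 22: I5→R2
cycle 26: I6 finished on DivU
cycle 27: I6→R6
cycle 28: I7 read-ops
cycle 30: I7 finished on AddU
cycle 31: I7→R5

cycle = 19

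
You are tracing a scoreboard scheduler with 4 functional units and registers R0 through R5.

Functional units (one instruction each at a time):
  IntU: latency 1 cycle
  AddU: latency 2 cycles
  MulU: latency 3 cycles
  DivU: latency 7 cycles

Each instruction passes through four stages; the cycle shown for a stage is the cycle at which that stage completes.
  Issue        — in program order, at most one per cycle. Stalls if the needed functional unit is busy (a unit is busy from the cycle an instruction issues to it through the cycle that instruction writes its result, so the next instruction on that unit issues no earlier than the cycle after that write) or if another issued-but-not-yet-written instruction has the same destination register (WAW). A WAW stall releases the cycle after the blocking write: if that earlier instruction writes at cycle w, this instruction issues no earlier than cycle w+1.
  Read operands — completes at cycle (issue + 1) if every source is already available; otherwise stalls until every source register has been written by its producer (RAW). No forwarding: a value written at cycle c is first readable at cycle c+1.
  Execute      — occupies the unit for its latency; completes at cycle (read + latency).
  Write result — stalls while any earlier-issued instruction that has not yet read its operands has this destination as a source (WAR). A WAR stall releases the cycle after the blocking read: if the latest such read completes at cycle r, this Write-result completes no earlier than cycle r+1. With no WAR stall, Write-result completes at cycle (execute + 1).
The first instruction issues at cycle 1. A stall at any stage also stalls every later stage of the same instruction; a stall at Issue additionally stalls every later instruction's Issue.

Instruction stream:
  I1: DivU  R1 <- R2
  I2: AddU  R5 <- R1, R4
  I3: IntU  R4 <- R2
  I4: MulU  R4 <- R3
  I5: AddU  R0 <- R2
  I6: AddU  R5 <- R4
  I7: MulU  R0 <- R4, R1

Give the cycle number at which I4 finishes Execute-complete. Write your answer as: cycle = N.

c1: I1→DivU
c2: I1 RO | I2→AddU
c3: I3→IntU
c4: I3 RO
c5: I3 EX
c9: I1 EX
c10: I1 WR R1
c11: I2 RO
c12: I3 WR R4
c13: I2 EX | I4→MulU
c14: I2 WR R5 | I4 RO
c15: I5→AddU
c16: I5 RO
c17: I4 EX
c18: I4 WR R4 | I5 EX
c19: I5 WR R0
c20: I6→AddU
c21: I6 RO | I7→MulU
c22: I7 RO
c23: I6 EX
c24: I6 WR R5
c25: I7 EX
c26: I7 WR R0

cycle = 17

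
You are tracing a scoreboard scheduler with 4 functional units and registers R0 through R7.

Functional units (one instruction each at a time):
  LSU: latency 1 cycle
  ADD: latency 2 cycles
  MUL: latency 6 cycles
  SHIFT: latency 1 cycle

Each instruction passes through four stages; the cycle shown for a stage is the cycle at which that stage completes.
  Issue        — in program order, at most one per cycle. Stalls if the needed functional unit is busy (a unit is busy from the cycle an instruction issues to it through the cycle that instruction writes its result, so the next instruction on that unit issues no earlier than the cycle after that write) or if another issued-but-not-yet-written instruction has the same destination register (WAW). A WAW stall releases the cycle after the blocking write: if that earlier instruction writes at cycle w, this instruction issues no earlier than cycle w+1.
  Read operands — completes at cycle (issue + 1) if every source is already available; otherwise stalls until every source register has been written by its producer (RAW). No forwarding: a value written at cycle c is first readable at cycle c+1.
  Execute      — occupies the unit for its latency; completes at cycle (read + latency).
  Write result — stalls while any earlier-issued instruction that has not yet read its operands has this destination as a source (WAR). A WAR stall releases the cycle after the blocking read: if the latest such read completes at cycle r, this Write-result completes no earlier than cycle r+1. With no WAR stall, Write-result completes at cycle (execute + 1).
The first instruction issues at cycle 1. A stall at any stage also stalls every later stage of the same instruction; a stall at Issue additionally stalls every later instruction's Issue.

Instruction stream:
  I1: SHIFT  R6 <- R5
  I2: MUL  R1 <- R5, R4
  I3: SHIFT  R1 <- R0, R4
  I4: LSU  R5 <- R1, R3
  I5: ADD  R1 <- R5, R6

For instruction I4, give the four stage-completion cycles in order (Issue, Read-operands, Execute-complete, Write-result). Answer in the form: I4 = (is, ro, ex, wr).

I4 = (12, 15, 16, 17)

I1: IS=1 RO=2 EX=3 WR=4
I2: IS=2 RO=3 EX=9 WR=10
I3: IS=11 RO=12 EX=13 WR=14  [WAW R1: wait I2 write@10]
I4: IS=12 RO=15 EX=16 WR=17  [RAW R1: wait I3 write@14]
I5: IS=15 RO=18 EX=20 WR=21  [WAW R1: wait I3 write@14; RAW R5: wait I4 write@17]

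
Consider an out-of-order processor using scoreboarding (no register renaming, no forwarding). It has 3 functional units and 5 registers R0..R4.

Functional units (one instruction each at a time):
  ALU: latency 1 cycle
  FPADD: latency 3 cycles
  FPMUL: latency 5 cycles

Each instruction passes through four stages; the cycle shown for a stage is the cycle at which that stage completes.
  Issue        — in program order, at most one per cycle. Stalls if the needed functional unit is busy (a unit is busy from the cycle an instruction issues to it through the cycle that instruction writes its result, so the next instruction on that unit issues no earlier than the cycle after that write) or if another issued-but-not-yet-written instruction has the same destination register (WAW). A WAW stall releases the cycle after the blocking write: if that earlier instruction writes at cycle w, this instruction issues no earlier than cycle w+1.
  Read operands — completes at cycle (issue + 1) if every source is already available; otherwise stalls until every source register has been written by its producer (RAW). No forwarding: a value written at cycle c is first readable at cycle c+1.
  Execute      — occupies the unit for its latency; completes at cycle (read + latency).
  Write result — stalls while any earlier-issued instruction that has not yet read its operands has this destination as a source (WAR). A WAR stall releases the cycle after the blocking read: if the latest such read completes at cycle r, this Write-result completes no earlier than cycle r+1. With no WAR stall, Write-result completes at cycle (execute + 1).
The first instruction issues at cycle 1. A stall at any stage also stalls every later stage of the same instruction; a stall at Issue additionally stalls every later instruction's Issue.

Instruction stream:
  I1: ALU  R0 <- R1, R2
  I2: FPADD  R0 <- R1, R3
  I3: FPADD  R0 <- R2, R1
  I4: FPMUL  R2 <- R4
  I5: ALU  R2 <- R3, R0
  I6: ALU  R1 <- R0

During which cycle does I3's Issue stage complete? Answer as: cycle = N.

t=1  I1 dispatched to ALU
t=2  I1 operands ready
t=3  I1 complete
t=4  R0←I1
t=5  I2 dispatched to FPADD
t=6  I2 operands ready
t=9  I2 complete
t=10  R0←I2
t=11  I3 dispatched to FPADD
t=12  I3 operands ready; I4 dispatched to FPMUL
t=13  I4 operands ready
t=15  I3 complete
t=16  R0←I3
t=18  I4 complete
t=19  R2←I4
t=20  I5 dispatched to ALU
t=21  I5 operands ready
t=22  I5 complete
t=23  R2←I5
t=24  I6 dispatched to ALU
t=25  I6 operands ready
t=26  I6 complete
t=27  R1←I6

cycle = 11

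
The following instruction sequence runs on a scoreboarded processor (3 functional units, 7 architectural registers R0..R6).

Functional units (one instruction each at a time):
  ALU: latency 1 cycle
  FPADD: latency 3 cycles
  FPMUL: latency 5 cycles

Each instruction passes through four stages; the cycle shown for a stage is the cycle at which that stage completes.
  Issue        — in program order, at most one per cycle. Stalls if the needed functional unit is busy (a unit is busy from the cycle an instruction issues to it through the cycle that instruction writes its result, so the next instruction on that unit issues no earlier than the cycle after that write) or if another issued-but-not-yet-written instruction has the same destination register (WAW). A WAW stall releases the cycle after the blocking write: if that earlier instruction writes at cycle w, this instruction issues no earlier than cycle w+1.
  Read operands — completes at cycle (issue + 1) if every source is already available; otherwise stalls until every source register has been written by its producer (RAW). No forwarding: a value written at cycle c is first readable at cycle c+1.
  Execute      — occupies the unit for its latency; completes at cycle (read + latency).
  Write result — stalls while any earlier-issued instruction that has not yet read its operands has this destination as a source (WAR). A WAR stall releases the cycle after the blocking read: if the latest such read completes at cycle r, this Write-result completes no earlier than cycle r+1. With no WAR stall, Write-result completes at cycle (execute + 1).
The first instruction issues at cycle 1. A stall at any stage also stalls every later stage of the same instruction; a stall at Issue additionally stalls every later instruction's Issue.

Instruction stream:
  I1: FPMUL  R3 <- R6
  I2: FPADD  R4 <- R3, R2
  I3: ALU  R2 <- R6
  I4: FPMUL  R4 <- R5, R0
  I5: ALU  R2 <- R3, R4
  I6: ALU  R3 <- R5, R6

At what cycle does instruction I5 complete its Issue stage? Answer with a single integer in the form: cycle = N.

cycle = 15

t=1  I1 issues→FPMUL
t=2  I1 reads | I2 issues→FPADD
t=3  I3 issues→ALU
t=4  I3 reads
t=5  I3 exec-done
t=7  I1 exec-done
t=8  I1 writes R3
t=9  I2 reads
t=10  I3 writes R2
t=12  I2 exec-done
t=13  I2 writes R4
t=14  I4 issues→FPMUL
t=15  I4 reads | I5 issues→ALU
t=20  I4 exec-done
t=21  I4 writes R4
t=22  I5 reads
t=23  I5 exec-done
t=24  I5 writes R2
t=25  I6 issues→ALU
t=26  I6 reads
t=27  I6 exec-done
t=28  I6 writes R3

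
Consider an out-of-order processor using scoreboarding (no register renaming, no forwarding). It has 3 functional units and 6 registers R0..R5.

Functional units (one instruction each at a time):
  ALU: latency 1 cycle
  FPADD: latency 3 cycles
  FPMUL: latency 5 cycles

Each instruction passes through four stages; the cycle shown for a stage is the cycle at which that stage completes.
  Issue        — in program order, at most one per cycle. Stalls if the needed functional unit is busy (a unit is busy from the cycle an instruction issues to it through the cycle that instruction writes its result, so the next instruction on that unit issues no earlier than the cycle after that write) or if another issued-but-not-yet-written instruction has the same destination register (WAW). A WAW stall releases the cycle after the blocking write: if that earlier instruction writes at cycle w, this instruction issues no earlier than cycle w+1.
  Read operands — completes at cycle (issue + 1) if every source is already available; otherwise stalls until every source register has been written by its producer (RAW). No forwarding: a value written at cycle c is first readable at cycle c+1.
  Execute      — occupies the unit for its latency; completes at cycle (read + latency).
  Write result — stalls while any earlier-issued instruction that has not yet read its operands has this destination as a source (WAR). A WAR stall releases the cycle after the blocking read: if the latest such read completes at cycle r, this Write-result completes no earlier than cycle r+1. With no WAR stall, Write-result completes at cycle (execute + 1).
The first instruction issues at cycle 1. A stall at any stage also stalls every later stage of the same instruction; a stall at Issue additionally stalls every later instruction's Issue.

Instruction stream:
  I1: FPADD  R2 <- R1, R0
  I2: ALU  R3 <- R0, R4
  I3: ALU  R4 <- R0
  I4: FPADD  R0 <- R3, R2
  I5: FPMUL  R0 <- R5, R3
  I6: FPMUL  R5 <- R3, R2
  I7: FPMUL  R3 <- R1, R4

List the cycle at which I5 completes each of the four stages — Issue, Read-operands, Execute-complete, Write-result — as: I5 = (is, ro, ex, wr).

I5 = (13, 14, 19, 20)

[1] issue I1 (FPADD)
[2] I1 read-ops; issue I2 (ALU)
[3] I2 read-ops
[4] I2 finished on ALU
[5] I1 finished on FPADD; I2→R3
[6] I1→R2; issue I3 (ALU)
[7] I3 read-ops; issue I4 (FPADD)
[8] I3 finished on ALU; I4 read-ops
[9] I3→R4
[11] I4 finished on FPADD
[12] I4→R0
[13] issue I5 (FPMUL)
[14] I5 read-ops
[19] I5 finished on FPMUL
[20] I5→R0
[21] issue I6 (FPMUL)
[22] I6 read-ops
[27] I6 finished on FPMUL
[28] I6→R5
[29] issue I7 (FPMUL)
[30] I7 read-ops
[35] I7 finished on FPMUL
[36] I7→R3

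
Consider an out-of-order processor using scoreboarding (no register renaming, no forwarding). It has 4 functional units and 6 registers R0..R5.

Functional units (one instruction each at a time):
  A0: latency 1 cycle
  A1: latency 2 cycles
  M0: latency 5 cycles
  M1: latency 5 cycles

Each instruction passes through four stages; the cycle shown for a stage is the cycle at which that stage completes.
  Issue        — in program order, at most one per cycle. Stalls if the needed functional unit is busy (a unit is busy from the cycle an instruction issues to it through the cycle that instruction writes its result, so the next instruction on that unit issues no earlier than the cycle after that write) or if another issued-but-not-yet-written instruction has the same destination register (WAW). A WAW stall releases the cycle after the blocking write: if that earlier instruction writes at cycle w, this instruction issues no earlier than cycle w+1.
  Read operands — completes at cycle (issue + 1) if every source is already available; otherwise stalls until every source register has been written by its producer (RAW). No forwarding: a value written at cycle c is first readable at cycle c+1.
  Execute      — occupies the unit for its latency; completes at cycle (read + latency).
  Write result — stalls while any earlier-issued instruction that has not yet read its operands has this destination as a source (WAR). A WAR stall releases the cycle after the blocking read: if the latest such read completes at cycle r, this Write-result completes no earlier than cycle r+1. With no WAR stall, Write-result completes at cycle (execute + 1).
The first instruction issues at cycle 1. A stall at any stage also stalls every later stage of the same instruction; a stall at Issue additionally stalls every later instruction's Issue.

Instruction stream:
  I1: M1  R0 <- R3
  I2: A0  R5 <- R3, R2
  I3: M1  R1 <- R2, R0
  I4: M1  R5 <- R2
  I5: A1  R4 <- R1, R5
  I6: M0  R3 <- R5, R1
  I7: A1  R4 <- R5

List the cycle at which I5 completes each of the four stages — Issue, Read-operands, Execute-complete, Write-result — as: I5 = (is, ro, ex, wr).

I5 = (18, 25, 27, 28)

  I1 | 1 | 2 | 7 | 8
  I2 | 2 | 3 | 4 | 5
  I3 | 9 | 10 | 15 | 16   struct: M1 busy until I1 writes@8
  I4 | 17 | 18 | 23 | 24   struct: M1 busy until I3 writes@16
  I5 | 18 | 25 | 27 | 28   RAW R5: wait I4 write@24
  I6 | 19 | 25 | 30 | 31   RAW R5: wait I4 write@24
  I7 | 29 | 30 | 32 | 33   struct: A1 busy until I5 writes@28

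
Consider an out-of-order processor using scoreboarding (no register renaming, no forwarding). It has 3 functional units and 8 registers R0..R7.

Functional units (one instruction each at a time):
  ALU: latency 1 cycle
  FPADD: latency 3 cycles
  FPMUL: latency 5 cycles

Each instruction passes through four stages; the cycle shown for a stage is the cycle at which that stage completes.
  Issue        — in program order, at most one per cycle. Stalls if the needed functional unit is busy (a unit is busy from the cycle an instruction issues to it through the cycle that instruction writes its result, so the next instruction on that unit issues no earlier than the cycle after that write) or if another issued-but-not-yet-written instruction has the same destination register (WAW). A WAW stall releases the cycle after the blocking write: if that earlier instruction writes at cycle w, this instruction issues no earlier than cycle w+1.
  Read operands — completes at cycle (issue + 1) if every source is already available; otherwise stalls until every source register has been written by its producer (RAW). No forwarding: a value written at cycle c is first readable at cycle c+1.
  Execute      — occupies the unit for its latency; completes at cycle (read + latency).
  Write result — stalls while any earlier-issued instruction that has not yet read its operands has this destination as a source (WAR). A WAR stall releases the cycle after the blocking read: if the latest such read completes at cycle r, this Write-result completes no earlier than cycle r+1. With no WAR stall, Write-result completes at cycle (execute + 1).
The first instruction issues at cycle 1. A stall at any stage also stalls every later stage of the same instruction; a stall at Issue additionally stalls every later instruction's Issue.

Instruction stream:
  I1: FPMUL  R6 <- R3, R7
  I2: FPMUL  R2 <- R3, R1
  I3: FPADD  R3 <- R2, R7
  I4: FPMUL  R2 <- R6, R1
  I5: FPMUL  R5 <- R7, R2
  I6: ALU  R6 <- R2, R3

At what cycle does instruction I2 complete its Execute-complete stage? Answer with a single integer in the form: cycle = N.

[1] issue I1 (FPMUL)
[2] I1 read-ops
[7] I1 finished on FPMUL
[8] I1→R6
[9] issue I2 (FPMUL)
[10] I2 read-ops, issue I3 (FPADD)
[15] I2 finished on FPMUL
[16] I2→R2
[17] I3 read-ops, issue I4 (FPMUL)
[18] I4 read-ops
[20] I3 finished on FPADD
[21] I3→R3
[23] I4 finished on FPMUL
[24] I4→R2
[25] issue I5 (FPMUL)
[26] I5 read-ops, issue I6 (ALU)
[27] I6 read-ops
[28] I6 finished on ALU
[29] I6→R6
[31] I5 finished on FPMUL
[32] I5→R5

cycle = 15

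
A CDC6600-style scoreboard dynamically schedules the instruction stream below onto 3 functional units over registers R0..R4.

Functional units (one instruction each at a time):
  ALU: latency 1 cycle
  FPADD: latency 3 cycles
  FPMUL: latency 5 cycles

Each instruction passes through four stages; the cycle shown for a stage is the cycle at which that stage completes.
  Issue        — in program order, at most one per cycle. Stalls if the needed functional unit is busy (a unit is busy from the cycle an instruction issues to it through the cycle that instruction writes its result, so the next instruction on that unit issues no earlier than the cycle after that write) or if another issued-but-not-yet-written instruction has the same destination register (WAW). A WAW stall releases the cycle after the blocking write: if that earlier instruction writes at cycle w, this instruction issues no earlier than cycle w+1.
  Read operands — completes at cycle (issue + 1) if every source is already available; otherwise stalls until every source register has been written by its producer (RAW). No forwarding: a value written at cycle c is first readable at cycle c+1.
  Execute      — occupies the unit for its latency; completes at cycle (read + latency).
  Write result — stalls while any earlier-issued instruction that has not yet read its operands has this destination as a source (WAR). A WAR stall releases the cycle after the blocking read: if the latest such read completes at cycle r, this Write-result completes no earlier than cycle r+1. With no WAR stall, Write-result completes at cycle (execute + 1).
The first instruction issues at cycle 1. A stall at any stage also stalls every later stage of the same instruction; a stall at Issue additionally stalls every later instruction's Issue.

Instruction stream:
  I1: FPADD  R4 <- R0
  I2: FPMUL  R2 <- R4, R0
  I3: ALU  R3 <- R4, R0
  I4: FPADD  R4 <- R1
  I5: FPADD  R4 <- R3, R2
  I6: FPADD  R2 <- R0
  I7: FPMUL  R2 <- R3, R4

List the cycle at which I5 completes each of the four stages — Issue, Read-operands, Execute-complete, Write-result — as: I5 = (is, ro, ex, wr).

I5 = (13, 14, 17, 18)

[1] issue I1 (FPADD)
[2] I1 read-ops · issue I2 (FPMUL)
[3] issue I3 (ALU)
[5] I1 finished on FPADD
[6] I1→R4
[7] I2 read-ops · I3 read-ops · issue I4 (FPADD)
[8] I3 finished on ALU · I4 read-ops
[9] I3→R3
[11] I4 finished on FPADD
[12] I2 finished on FPMUL · I4→R4
[13] I2→R2 · issue I5 (FPADD)
[14] I5 read-ops
[17] I5 finished on FPADD
[18] I5→R4
[19] issue I6 (FPADD)
[20] I6 read-ops
[23] I6 finished on FPADD
[24] I6→R2
[25] issue I7 (FPMUL)
[26] I7 read-ops
[31] I7 finished on FPMUL
[32] I7→R2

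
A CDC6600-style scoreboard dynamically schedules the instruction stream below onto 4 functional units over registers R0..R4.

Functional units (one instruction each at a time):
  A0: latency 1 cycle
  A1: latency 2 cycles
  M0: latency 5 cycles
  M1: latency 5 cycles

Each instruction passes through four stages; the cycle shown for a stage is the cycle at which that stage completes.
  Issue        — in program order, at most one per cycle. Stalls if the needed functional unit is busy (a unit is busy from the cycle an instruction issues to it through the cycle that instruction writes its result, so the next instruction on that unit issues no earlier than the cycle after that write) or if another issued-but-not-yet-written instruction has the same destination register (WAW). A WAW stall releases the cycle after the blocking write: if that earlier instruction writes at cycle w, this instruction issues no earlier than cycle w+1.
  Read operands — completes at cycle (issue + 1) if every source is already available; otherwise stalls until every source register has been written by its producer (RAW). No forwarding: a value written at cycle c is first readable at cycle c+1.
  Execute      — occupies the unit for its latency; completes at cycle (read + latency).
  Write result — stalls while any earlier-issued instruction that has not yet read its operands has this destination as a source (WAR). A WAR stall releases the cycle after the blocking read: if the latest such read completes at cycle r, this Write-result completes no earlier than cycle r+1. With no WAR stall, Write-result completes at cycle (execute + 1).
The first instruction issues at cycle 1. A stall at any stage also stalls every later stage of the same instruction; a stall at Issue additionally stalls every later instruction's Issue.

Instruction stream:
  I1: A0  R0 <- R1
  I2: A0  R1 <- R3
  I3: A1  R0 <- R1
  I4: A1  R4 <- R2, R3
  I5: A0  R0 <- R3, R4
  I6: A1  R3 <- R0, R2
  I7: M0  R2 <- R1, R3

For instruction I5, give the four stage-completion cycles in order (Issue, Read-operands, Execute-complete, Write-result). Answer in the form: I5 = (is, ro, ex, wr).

I5 = (14, 18, 19, 20)

[I1] 1/2/3/4
[I2] 5/6/7/8  (struct: A0 busy until I1 writes@4)
[I3] 6/9/11/12  (RAW R1: wait I2 write@8)
[I4] 13/14/16/17  (struct: A1 busy until I3 writes@12)
[I5] 14/18/19/20  (RAW R4: wait I4 write@17)
[I6] 18/21/23/24  (struct: A1 busy until I4 writes@17; RAW R0: wait I5 write@20)
[I7] 19/25/30/31  (RAW R3: wait I6 write@24)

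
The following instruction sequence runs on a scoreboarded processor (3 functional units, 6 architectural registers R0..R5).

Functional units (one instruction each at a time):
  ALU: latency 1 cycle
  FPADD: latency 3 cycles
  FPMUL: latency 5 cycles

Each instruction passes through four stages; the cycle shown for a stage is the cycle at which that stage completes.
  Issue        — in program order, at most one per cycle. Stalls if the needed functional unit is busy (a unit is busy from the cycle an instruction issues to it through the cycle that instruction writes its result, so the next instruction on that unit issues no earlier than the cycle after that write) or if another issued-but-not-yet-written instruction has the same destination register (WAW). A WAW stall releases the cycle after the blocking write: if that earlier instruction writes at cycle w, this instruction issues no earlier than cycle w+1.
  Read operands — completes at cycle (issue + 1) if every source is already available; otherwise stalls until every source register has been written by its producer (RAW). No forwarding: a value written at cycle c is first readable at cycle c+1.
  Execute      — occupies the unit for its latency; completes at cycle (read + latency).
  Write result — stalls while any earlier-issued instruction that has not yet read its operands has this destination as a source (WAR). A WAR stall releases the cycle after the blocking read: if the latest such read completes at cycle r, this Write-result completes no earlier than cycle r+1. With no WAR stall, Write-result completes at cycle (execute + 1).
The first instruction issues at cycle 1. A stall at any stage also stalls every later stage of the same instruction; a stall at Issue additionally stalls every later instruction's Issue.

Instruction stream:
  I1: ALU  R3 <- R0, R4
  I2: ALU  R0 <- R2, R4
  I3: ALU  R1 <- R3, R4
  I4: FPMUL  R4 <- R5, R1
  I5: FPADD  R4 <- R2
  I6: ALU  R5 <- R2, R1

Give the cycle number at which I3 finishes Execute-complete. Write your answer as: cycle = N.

1) issue 1, read 2, done 3, write 4
2) issue 5, read 6, done 7, write 8  <struct: ALU busy until I1 writes@4>
3) issue 9, read 10, done 11, write 12  <struct: ALU busy until I2 writes@8>
4) issue 10, read 13, done 18, write 19  <RAW R1: wait I3 write@12>
5) issue 20, read 21, done 24, write 25  <WAW R4: wait I4 write@19>
6) issue 21, read 22, done 23, write 24

cycle = 11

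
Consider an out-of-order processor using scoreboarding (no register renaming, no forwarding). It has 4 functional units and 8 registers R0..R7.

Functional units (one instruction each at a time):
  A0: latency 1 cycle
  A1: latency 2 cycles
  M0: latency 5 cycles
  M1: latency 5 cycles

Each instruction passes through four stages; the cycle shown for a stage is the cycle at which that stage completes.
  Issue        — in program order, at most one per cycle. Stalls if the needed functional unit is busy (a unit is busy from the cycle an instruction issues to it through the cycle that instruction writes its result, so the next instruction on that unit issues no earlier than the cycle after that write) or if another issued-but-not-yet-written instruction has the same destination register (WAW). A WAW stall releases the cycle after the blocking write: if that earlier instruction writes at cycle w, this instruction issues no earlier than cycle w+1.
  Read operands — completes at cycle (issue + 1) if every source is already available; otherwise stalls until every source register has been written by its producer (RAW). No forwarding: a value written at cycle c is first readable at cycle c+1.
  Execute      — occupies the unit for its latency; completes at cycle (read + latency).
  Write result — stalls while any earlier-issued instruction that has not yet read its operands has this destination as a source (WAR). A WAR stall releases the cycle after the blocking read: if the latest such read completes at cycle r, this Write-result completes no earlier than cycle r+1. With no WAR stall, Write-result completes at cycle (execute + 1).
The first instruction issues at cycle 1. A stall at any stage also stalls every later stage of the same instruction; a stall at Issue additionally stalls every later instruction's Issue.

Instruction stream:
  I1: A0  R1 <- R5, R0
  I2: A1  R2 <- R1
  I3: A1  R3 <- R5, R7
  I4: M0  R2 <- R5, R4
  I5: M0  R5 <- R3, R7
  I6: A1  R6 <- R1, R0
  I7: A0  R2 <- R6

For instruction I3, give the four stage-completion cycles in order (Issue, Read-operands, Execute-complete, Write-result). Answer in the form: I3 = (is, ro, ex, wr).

I3 = (9, 10, 12, 13)

I1: IS=1 RO=2 EX=3 WR=4
I2: IS=2 RO=5 EX=7 WR=8  [RAW R1: wait I1 write@4]
I3: IS=9 RO=10 EX=12 WR=13  [struct: A1 busy until I2 writes@8]
I4: IS=10 RO=11 EX=16 WR=17
I5: IS=18 RO=19 EX=24 WR=25  [struct: M0 busy until I4 writes@17]
I6: IS=19 RO=20 EX=22 WR=23
I7: IS=20 RO=24 EX=25 WR=26  [RAW R6: wait I6 write@23]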